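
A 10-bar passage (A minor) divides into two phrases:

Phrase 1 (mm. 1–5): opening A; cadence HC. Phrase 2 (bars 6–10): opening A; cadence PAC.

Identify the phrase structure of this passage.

parallel period

Phrase 1 ends with a half cadence (weaker) and phrase 2 with a perfect authentic cadence (stronger): antecedent + consequent = a period.
The two phrases open with the same material (A / A), so the period is parallel.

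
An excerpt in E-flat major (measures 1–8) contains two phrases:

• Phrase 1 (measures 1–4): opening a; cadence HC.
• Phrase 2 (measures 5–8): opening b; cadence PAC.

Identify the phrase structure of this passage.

contrasting period

Phrase 1 ends with a half cadence (weaker) and phrase 2 with a perfect authentic cadence (stronger): antecedent + consequent = a period.
The two phrases open with different material (a / b), so the period is contrasting.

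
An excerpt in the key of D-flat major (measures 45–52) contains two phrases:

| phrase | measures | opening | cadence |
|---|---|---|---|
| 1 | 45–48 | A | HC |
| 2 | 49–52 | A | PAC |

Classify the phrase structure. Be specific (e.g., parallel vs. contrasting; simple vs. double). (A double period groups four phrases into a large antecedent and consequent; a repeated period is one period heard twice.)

parallel period

Phrase 1 ends with a half cadence (weaker) and phrase 2 with a perfect authentic cadence (stronger): antecedent + consequent = a period.
The two phrases open with the same material (A / A), so the period is parallel.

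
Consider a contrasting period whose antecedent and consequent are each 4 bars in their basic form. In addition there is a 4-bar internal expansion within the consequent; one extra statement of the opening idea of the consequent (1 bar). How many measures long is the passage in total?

Basic contrasting period: 4 + 4 = 8 bars.
8 (basic form) + 4 (internal expansion) + 1 (extra statement) = 13.

13 measures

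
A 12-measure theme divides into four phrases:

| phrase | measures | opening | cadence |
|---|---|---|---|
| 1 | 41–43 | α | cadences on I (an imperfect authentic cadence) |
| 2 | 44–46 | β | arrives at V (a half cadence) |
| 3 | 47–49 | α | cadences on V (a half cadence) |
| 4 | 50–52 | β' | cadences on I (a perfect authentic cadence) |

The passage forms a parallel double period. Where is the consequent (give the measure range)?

measures 47–52

In a double period the four phrases pair into a large antecedent (phrases 1–2, ending half cadence) and a large consequent (phrases 3–4, ending perfect authentic cadence). The consequent spans bars 47–52.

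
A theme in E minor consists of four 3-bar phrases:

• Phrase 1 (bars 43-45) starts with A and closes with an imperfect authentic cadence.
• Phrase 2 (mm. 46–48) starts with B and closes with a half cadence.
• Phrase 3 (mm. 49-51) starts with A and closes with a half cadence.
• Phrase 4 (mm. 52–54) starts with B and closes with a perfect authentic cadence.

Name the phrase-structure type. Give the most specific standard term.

Four phrases in two halves: the first half (mm. 43-48) ends with a half cadence, the second (mm. 49–54) with a perfect authentic cadence — a large antecedent–consequent pair, i.e. a double period.
Phrase 3 begins with the same material as phrase 1, making it parallel.

parallel double period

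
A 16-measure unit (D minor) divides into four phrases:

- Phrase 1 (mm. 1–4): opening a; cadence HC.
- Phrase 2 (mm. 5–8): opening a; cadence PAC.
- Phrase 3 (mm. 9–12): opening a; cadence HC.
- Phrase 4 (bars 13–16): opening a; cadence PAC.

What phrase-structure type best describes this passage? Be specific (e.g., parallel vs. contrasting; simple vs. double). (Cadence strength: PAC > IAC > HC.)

repeated period

The cadence pattern HC–PAC–HC–PAC is weak–strong twice, and phrases 3–4 restate phrases 1–2: a period heard twice, not a double period (which would end weakly at phrase 2).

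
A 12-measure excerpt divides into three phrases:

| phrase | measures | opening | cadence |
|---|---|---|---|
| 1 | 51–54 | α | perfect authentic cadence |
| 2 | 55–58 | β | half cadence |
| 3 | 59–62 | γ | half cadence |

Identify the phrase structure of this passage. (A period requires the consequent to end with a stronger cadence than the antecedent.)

phrase group

The final phrase closes with a half cadence, which is not stronger than the preceding half cadence; the 3 phrases lack an overall antecedent–consequent design and so form a phrase group.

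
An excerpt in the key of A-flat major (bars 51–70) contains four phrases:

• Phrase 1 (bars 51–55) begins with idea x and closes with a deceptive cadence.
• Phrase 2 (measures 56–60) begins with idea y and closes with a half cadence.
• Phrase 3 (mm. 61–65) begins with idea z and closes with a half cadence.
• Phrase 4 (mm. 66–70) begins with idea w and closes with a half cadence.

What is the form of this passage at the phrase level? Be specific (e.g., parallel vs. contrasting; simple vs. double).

phrase group

Phrase 4 ends with a half cadence, no stronger than phrase 2's half cadence, so the four phrases do not form a double period; nor do phrases 3–4 duplicate 1–2, so it is not a repeated period. With no phrase reaching a conclusive cadence, the passage is a phrase group.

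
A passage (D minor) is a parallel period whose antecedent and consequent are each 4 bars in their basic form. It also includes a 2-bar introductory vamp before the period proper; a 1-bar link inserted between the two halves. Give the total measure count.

11 measures

Basic parallel period: 4 + 4 = 8 bars.
8 (basic form) + 2 (introduction) + 1 (link) = 11.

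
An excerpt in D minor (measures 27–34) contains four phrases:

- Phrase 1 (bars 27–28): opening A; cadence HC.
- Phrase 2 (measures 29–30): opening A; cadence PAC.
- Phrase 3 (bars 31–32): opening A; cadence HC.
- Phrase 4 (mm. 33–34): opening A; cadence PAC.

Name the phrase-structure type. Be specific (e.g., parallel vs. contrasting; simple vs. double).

The cadence pattern HC–PAC–HC–PAC is weak–strong twice, and phrases 3–4 restate phrases 1–2: a period heard twice, not a double period (which would end weakly at phrase 2).

repeated period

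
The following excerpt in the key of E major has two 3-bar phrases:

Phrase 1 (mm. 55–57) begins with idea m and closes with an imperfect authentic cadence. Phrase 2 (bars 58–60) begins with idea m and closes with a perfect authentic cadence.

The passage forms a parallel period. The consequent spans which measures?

The antecedent is the phrase ending with the weaker cadence (imperfect authentic cadence, phrase 1) and the consequent the one ending more conclusively (perfect authentic cadence, phrase 2); the consequent is measures 58-60.

measures 58–60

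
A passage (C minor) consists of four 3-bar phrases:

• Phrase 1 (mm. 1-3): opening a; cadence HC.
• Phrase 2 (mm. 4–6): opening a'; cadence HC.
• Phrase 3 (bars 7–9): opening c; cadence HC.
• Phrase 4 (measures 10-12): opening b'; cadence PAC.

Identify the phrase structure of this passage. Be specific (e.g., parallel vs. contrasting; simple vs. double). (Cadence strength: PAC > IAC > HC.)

Four phrases in two halves: the first half (bars 1–6) ends with a half cadence, the second (mm. 7-12) with a perfect authentic cadence — a large antecedent–consequent pair, i.e. a double period.
Phrase 3 begins with different material from phrase 1, making it contrasting.

contrasting double period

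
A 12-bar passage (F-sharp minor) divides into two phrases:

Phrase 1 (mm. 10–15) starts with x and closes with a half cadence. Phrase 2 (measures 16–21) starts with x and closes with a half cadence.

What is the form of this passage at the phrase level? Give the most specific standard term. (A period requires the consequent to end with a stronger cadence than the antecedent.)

repeated phrase

Both phrases have the same opening (x) and the same cadence (half cadence): the second is a restatement, not a consequent, so this is a repeated phrase rather than a period.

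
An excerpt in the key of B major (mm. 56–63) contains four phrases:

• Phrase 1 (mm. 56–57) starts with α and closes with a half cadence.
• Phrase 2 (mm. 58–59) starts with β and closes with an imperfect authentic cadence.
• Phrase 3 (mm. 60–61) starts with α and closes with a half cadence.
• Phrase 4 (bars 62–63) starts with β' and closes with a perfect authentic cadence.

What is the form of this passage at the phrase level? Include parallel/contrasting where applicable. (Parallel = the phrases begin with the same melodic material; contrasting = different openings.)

Four phrases in two halves: the first half (bars 56-59) ends with an imperfect authentic cadence, the second (bars 60-63) with a perfect authentic cadence — a large antecedent–consequent pair, i.e. a double period.
Phrase 3 begins with the same material as phrase 1, making it parallel.

parallel double period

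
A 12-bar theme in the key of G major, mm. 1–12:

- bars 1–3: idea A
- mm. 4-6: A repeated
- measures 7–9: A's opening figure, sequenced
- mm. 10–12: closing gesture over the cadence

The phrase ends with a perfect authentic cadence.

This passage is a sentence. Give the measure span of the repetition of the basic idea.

measures 4–6

The presentation of a sentence is the basic idea (measures 1–3) plus its repetition (bars 4-6); the repetition of the basic idea is therefore mm. 4–6.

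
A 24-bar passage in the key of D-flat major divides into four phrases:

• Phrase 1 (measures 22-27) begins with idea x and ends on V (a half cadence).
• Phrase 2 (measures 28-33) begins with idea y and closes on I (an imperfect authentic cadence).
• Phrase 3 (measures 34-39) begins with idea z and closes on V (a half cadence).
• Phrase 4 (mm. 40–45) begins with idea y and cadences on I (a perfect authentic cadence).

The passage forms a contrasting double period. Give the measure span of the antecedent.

In a double period the four phrases pair into a large antecedent (phrases 1–2, ending imperfect authentic cadence) and a large consequent (phrases 3–4, ending perfect authentic cadence). The antecedent spans bars 22–33.

measures 22–33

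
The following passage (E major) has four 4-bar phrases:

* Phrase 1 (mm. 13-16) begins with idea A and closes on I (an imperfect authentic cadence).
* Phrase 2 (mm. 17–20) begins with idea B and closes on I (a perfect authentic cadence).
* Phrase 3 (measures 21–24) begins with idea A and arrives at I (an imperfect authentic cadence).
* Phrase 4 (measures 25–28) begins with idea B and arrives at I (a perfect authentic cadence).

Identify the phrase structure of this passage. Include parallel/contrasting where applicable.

The cadence pattern IAC–PAC–IAC–PAC is weak–strong twice, and phrases 3–4 restate phrases 1–2: a period heard twice, not a double period (which would end weakly at phrase 2).

repeated period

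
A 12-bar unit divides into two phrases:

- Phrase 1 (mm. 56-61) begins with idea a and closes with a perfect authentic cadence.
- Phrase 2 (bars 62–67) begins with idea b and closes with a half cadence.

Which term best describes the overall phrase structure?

phrase group

The second phrase closes with a half cadence, which is not stronger than the first phrase's perfect authentic cadence; without a weak→strong cadential pair there is no antecedent–consequent relationship, so this is a phrase group rather than a period.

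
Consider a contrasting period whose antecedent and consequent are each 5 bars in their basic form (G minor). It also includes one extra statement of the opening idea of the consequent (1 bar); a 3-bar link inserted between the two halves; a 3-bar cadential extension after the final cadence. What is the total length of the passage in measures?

17 measures

Basic contrasting period: 5 + 5 = 10 bars.
10 (basic form) + 1 (extra statement) + 3 (link) + 3 (cadential extension) = 17.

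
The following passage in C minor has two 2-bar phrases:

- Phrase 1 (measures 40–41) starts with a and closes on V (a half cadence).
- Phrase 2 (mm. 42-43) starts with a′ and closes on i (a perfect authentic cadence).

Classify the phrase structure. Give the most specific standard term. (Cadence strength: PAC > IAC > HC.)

parallel period

Phrase 1 ends with a half cadence (weaker) and phrase 2 with a perfect authentic cadence (stronger): antecedent + consequent = a period.
The two phrases open with the same material (a / a′), so the period is parallel.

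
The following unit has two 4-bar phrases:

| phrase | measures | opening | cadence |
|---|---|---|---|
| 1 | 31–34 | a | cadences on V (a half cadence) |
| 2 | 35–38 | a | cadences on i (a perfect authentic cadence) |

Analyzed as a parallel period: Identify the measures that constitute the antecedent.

measures 31–34

The antecedent is the phrase ending with the weaker cadence (half cadence, phrase 1) and the consequent the one ending more conclusively (perfect authentic cadence, phrase 2); the antecedent is measures 31-34.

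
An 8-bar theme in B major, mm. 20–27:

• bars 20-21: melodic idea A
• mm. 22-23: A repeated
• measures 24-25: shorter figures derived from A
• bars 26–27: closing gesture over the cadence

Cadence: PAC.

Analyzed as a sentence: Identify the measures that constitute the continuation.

After the presentation (measures 20-23), the continuation covers the fragmentation through the cadence: mm. 24–27.

measures 24–27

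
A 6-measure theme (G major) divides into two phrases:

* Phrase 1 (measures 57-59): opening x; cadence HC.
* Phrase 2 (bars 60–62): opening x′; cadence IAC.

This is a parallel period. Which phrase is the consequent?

phrase 2

The phrase ending with the weaker cadence (half cadence) is the antecedent; the one ending more conclusively (imperfect authentic cadence) is the consequent. The consequent is phrase 2.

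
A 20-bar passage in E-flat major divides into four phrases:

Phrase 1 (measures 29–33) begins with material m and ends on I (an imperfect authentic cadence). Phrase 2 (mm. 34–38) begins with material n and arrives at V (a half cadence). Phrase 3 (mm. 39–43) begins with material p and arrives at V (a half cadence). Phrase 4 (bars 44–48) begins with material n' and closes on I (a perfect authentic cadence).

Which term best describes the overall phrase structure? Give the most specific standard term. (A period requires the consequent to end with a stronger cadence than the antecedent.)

contrasting double period

Four phrases in two halves: the first half (bars 29–38) ends with a half cadence, the second (bars 39-48) with a perfect authentic cadence — a large antecedent–consequent pair, i.e. a double period.
Phrase 3 begins with different material from phrase 1, making it contrasting.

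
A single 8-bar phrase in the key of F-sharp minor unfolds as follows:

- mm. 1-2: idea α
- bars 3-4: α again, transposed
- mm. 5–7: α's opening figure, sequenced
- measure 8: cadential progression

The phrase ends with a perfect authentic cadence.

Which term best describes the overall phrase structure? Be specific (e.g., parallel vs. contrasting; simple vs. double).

Basic idea (mm. 1-2) + its repetition (mm. 3–4) form the presentation; fragmentation and cadence (bars 5–8) form the continuation — the 8-bar whole is a sentence.

sentence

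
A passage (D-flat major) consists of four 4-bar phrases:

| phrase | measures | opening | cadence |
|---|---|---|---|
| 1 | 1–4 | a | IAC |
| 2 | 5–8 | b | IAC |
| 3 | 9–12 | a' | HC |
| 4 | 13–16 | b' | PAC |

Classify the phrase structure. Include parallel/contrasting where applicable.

Four phrases in two halves: the first half (bars 1–8) ends with an imperfect authentic cadence, the second (mm. 9–16) with a perfect authentic cadence — a large antecedent–consequent pair, i.e. a double period.
Phrase 3 begins with the same material as phrase 1, making it parallel.

parallel double period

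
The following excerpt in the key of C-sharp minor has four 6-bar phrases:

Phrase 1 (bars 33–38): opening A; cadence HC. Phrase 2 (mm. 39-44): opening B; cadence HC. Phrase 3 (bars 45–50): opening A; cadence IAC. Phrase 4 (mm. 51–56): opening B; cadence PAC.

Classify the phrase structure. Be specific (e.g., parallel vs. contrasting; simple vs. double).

parallel double period

Four phrases in two halves: the first half (mm. 33–44) ends with a half cadence, the second (bars 45–56) with a perfect authentic cadence — a large antecedent–consequent pair, i.e. a double period.
Phrase 3 begins with the same material as phrase 1, making it parallel.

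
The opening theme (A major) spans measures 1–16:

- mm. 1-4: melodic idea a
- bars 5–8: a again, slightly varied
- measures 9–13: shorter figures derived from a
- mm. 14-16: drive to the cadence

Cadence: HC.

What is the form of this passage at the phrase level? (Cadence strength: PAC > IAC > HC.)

sentence

Basic idea (bars 1–4) + its repetition (mm. 5–8) form the presentation; fragmentation and cadence (mm. 9–16) form the continuation — the 16-bar whole is a sentence.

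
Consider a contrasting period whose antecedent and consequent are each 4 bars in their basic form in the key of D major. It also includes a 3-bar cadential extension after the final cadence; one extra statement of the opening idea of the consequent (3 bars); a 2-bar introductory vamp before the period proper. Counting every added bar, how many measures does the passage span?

16 measures

Basic contrasting period: 4 + 4 = 8 bars.
8 (basic form) + 3 (cadential extension) + 3 (extra statement) + 2 (introduction) = 16.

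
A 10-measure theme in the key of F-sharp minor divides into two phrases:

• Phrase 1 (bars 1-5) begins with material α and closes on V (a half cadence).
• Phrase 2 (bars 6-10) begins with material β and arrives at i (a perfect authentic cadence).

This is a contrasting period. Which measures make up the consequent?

The phrase ending with the weaker cadence (half cadence) is the antecedent; the one ending more conclusively (perfect authentic cadence) is the consequent. The consequent is measures 6–10.

measures 6–10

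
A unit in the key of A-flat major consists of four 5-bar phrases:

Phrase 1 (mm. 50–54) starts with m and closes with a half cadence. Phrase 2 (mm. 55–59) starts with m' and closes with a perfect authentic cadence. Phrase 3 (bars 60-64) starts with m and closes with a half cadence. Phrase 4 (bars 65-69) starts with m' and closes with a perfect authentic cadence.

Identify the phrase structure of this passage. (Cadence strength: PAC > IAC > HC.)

The cadence pattern HC–PAC–HC–PAC is weak–strong twice, and phrases 3–4 restate phrases 1–2: a period heard twice, not a double period (which would end weakly at phrase 2).

repeated period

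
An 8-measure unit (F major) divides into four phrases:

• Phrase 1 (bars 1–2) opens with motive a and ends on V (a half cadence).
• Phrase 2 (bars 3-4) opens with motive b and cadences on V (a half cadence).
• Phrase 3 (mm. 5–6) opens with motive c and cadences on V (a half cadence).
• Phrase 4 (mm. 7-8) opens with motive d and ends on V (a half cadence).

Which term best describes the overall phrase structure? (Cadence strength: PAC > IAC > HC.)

Phrase 4 ends with a half cadence, no stronger than phrase 2's half cadence, so the four phrases do not form a double period; nor do phrases 3–4 duplicate 1–2, so it is not a repeated period. With no phrase reaching a conclusive cadence, the passage is a phrase group.

phrase group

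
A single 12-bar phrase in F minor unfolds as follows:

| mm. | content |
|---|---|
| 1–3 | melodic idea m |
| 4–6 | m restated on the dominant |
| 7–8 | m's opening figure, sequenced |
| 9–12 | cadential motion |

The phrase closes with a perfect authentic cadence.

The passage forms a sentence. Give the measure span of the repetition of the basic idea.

measures 4–6

The presentation of a sentence is the basic idea (mm. 1-3) plus its repetition (bars 4–6); the repetition of the basic idea is therefore mm. 4–6.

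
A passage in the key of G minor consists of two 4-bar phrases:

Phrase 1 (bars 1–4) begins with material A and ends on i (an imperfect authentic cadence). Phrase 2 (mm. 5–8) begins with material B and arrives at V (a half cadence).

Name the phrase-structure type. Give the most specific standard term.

The second phrase closes with a half cadence, which is not stronger than the first phrase's imperfect authentic cadence; without a weak→strong cadential pair there is no antecedent–consequent relationship, so this is a phrase group rather than a period.

phrase group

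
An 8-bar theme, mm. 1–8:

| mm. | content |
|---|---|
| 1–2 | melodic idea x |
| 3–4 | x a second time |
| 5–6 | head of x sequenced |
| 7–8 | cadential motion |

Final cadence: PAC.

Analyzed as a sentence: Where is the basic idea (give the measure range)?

The presentation of a sentence is the basic idea (measures 1-2) plus its repetition (bars 3–4); the basic idea is therefore mm. 1–2.

measures 1–2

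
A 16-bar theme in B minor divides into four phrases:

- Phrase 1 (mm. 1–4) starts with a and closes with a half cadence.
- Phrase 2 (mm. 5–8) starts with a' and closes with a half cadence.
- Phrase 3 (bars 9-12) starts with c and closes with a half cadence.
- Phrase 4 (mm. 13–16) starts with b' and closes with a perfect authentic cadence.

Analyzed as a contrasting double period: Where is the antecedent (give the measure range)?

measures 1–8

In a double period the four phrases pair into a large antecedent (phrases 1–2, ending half cadence) and a large consequent (phrases 3–4, ending perfect authentic cadence). The antecedent spans measures 1–8.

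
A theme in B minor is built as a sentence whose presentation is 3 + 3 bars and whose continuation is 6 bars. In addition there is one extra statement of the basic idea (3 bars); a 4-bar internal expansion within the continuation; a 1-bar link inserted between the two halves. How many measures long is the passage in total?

20 measures

Basic sentence: 3 + 3 + 6 = 12 bars.
12 (basic form) + 3 (extra statement) + 4 (internal expansion) + 1 (link) = 20.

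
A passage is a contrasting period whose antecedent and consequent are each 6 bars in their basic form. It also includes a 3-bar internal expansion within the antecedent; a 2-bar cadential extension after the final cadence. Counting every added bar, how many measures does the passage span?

17 measures

Basic contrasting period: 6 + 6 = 12 bars.
12 (basic form) + 3 (internal expansion) + 2 (cadential extension) = 17.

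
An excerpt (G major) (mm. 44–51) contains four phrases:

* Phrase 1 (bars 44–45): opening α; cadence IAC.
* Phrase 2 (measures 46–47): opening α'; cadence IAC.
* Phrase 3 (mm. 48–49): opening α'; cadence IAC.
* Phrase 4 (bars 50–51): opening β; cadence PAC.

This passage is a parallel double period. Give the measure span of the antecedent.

measures 44–47

In a double period the four phrases pair into a large antecedent (phrases 1–2, ending imperfect authentic cadence) and a large consequent (phrases 3–4, ending perfect authentic cadence). The antecedent spans mm. 44-47.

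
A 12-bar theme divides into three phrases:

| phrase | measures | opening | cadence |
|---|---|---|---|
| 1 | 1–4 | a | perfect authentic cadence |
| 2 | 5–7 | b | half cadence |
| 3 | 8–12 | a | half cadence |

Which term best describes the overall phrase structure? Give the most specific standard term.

The final phrase closes with a half cadence, which is not stronger than the preceding half cadence; the 3 phrases lack an overall antecedent–consequent design and so form a phrase group.

phrase group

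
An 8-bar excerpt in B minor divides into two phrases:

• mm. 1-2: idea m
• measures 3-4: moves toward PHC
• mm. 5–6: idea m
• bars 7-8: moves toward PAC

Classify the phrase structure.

Phrase 1 ends with a Phrygian half cadence (weaker) and phrase 2 with a perfect authentic cadence (stronger): antecedent + consequent = a period.
The two phrases open with the same material (m / m), so the period is parallel.

parallel period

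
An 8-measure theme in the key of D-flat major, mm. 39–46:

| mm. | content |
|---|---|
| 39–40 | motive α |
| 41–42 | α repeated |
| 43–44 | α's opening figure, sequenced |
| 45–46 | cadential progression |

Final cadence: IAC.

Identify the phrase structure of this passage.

Basic idea (bars 39–40) + its repetition (mm. 41–42) form the presentation; fragmentation and cadence (measures 43–46) form the continuation — the 8-bar whole is a sentence.

sentence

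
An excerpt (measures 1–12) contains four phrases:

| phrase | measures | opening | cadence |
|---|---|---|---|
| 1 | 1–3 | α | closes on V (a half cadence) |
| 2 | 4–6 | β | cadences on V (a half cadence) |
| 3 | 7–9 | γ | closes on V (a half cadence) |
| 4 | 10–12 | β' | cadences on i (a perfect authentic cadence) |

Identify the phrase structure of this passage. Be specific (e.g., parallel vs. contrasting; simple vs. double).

contrasting double period

Four phrases in two halves: the first half (mm. 1–6) ends with a half cadence, the second (measures 7–12) with a perfect authentic cadence — a large antecedent–consequent pair, i.e. a double period.
Phrase 3 begins with different material from phrase 1, making it contrasting.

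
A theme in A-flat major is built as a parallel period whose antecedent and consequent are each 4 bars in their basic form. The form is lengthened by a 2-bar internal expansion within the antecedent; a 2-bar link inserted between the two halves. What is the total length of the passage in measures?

12 measures

Basic parallel period: 4 + 4 = 8 bars.
8 (basic form) + 2 (internal expansion) + 2 (link) = 12.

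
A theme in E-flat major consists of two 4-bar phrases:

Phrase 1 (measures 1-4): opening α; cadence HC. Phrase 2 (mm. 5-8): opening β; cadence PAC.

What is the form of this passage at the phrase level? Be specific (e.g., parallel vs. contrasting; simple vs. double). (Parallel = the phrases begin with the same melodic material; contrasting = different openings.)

contrasting period

Phrase 1 ends with a half cadence (weaker) and phrase 2 with a perfect authentic cadence (stronger): antecedent + consequent = a period.
The two phrases open with different material (α / β), so the period is contrasting.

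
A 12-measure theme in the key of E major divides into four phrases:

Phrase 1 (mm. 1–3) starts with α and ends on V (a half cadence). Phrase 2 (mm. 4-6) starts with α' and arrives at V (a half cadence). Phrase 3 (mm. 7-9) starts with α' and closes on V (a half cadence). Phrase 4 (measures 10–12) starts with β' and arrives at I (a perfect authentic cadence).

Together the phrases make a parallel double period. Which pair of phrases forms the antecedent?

phrases 1 and 2

In a double period the first pair of phrases (ending half cadence) is the large antecedent and the second pair (ending perfect authentic cadence) is the large consequent; the antecedent is phrases 1 and 2.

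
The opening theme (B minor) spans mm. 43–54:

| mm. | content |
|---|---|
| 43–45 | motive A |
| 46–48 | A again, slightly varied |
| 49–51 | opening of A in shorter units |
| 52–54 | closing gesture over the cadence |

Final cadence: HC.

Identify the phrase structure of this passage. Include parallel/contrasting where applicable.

Basic idea (mm. 43–45) + its repetition (measures 46–48) form the presentation; fragmentation and cadence (bars 49–54) form the continuation — the 12-bar whole is a sentence.

sentence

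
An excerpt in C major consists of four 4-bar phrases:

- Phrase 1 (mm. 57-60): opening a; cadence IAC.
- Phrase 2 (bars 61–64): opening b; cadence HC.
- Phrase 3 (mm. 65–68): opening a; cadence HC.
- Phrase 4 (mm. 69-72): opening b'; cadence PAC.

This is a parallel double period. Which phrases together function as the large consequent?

In a double period the first pair of phrases (ending half cadence) is the large antecedent and the second pair (ending perfect authentic cadence) is the large consequent; the consequent is phrases 3 and 4.

phrases 3 and 4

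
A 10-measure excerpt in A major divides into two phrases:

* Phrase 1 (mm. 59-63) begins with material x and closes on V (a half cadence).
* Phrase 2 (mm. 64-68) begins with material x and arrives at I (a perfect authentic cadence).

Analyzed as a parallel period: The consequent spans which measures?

The antecedent is the phrase ending with the weaker cadence (half cadence, phrase 1) and the consequent the one ending more conclusively (perfect authentic cadence, phrase 2); the consequent is mm. 64-68.

measures 64–68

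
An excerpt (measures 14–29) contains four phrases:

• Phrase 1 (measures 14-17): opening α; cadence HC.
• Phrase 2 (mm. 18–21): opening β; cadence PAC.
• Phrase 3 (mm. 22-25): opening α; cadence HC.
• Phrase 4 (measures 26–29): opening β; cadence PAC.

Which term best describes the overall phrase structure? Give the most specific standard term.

repeated period

The cadence pattern HC–PAC–HC–PAC is weak–strong twice, and phrases 3–4 restate phrases 1–2: a period heard twice, not a double period (which would end weakly at phrase 2).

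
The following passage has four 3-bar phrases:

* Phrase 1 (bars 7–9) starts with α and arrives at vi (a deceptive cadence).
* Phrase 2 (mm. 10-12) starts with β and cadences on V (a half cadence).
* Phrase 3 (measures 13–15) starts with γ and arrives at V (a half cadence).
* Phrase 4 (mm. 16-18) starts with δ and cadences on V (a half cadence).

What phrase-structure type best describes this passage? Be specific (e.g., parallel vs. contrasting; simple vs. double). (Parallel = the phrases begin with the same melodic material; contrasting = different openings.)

phrase group

Phrase 4 ends with a half cadence, no stronger than phrase 2's half cadence, so the four phrases do not form a double period; nor do phrases 3–4 duplicate 1–2, so it is not a repeated period. With no phrase reaching a conclusive cadence, the passage is a phrase group.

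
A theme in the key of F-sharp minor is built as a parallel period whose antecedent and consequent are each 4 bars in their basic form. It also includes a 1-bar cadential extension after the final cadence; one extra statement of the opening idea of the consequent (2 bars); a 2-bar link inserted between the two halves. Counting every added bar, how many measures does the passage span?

Basic parallel period: 4 + 4 = 8 bars.
8 (basic form) + 1 (cadential extension) + 2 (extra statement) + 2 (link) = 13.

13 measures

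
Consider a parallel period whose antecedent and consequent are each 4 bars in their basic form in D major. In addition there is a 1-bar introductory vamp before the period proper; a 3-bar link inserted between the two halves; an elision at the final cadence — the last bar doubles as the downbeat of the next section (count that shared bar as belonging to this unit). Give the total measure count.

12 measures

Basic parallel period: 4 + 4 = 8 bars.
8 (basic form) + 1 (introduction) + 3 (link) = 12.
The elision shares a bar with the next section but does not change this unit's count.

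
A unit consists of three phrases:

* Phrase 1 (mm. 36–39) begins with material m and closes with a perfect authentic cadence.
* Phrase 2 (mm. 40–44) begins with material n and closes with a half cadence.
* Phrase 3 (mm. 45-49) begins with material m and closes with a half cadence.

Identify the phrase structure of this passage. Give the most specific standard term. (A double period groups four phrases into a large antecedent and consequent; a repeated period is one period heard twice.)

phrase group

The final phrase closes with a half cadence, which is not stronger than the preceding half cadence; the 3 phrases lack an overall antecedent–consequent design and so form a phrase group.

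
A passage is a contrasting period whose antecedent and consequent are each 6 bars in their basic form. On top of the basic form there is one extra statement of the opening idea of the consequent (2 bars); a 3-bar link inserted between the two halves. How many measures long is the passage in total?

Basic contrasting period: 6 + 6 = 12 bars.
12 (basic form) + 2 (extra statement) + 3 (link) = 17.

17 measures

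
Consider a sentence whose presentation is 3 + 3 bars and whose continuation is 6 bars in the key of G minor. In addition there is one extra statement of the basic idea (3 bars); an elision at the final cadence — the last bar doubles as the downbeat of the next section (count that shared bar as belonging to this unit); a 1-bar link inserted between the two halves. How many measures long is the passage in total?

16 measures

Basic sentence: 3 + 3 + 6 = 12 bars.
12 (basic form) + 3 (extra statement) + 1 (link) = 16.
The elision shares a bar with the next section but does not change this unit's count.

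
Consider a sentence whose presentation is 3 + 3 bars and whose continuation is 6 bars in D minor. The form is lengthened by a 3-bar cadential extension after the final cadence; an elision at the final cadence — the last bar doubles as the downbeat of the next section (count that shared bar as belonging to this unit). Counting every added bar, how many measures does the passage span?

Basic sentence: 3 + 3 + 6 = 12 bars.
12 (basic form) + 3 (cadential extension) = 15.
The elision shares a bar with the next section but does not change this unit's count.

15 measures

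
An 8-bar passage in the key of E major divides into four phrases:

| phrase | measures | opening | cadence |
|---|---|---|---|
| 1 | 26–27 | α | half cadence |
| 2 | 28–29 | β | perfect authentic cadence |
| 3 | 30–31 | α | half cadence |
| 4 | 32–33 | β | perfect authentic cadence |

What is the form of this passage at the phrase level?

repeated period

The cadence pattern HC–PAC–HC–PAC is weak–strong twice, and phrases 3–4 restate phrases 1–2: a period heard twice, not a double period (which would end weakly at phrase 2).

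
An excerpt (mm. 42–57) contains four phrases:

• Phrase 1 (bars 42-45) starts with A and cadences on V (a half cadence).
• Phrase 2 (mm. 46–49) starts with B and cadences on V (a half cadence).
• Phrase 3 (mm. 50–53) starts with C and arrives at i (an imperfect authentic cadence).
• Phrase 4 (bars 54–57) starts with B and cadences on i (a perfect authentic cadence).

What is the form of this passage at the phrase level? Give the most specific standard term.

Four phrases in two halves: the first half (mm. 42-49) ends with a half cadence, the second (mm. 50–57) with a perfect authentic cadence — a large antecedent–consequent pair, i.e. a double period.
Phrase 3 begins with different material from phrase 1, making it contrasting.

contrasting double period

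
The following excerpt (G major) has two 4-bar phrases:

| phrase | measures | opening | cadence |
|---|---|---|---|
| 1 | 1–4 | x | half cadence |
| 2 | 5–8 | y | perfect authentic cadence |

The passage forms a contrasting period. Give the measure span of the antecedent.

The phrase ending with the weaker cadence (half cadence) is the antecedent; the one ending more conclusively (perfect authentic cadence) is the consequent. The antecedent is measures 1–4.

measures 1–4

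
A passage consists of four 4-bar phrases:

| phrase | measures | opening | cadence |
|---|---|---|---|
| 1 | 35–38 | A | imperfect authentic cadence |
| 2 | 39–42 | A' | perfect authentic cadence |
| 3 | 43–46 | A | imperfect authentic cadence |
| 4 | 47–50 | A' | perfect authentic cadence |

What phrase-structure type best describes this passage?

The cadence pattern IAC–PAC–IAC–PAC is weak–strong twice, and phrases 3–4 restate phrases 1–2: a period heard twice, not a double period (which would end weakly at phrase 2).

repeated period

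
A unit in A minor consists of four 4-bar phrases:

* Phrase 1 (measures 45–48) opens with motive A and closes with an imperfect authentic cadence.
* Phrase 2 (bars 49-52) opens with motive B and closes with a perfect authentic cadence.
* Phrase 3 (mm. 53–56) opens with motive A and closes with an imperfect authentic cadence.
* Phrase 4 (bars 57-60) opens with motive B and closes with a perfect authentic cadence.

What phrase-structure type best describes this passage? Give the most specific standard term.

The cadence pattern IAC–PAC–IAC–PAC is weak–strong twice, and phrases 3–4 restate phrases 1–2: a period heard twice, not a double period (which would end weakly at phrase 2).

repeated period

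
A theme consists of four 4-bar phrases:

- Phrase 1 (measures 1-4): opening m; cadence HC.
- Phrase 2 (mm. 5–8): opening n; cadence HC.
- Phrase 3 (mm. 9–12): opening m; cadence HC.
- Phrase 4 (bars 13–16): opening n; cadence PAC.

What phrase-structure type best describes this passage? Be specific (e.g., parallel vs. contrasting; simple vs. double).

Four phrases in two halves: the first half (measures 1–8) ends with a half cadence, the second (mm. 9-16) with a perfect authentic cadence — a large antecedent–consequent pair, i.e. a double period.
Phrase 3 begins with the same material as phrase 1, making it parallel.

parallel double period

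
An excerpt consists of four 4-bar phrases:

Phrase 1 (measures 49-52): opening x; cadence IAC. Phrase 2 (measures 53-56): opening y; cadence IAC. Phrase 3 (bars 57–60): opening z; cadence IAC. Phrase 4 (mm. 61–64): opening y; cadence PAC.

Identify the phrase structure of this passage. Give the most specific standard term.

Four phrases in two halves: the first half (mm. 49-56) ends with an imperfect authentic cadence, the second (bars 57-64) with a perfect authentic cadence — a large antecedent–consequent pair, i.e. a double period.
Phrase 3 begins with different material from phrase 1, making it contrasting.

contrasting double period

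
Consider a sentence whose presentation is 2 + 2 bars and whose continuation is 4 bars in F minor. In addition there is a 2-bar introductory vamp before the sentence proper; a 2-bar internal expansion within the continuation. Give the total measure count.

Basic sentence: 2 + 2 + 4 = 8 bars.
8 (basic form) + 2 (introduction) + 2 (internal expansion) = 12.

12 measures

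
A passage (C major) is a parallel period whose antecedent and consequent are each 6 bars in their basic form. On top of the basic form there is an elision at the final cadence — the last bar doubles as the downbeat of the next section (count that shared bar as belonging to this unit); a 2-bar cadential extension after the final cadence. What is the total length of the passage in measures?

14 measures

Basic parallel period: 6 + 6 = 12 bars.
12 (basic form) + 2 (cadential extension) = 14.
The elision shares a bar with the next section but does not change this unit's count.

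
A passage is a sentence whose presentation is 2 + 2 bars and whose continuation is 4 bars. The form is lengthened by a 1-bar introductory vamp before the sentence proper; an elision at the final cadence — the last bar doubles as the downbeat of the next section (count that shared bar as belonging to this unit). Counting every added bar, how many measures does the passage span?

Basic sentence: 2 + 2 + 4 = 8 bars.
8 (basic form) + 1 (introduction) = 9.
The elision shares a bar with the next section but does not change this unit's count.

9 measures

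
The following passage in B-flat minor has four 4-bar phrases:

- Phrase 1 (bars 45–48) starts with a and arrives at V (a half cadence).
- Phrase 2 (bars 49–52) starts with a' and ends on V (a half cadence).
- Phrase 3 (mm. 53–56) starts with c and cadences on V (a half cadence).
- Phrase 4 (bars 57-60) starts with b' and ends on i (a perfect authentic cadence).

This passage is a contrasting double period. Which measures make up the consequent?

measures 53–60

In a double period the four phrases pair into a large antecedent (phrases 1–2, ending half cadence) and a large consequent (phrases 3–4, ending perfect authentic cadence). The consequent spans bars 53-60.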